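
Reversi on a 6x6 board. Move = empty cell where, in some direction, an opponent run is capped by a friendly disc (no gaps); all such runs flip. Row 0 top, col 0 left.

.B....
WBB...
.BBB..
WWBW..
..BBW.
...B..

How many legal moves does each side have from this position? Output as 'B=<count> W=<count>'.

-- B to move --
(0,0): no bracket -> illegal
(2,0): flips 1 -> legal
(2,4): flips 1 -> legal
(3,4): flips 1 -> legal
(3,5): flips 1 -> legal
(4,0): flips 1 -> legal
(4,1): flips 1 -> legal
(4,5): flips 1 -> legal
(5,4): no bracket -> illegal
(5,5): flips 2 -> legal
B mobility = 8
-- W to move --
(0,0): flips 2 -> legal
(0,2): no bracket -> illegal
(0,3): flips 2 -> legal
(1,3): flips 4 -> legal
(1,4): no bracket -> illegal
(2,0): no bracket -> illegal
(2,4): no bracket -> illegal
(3,4): no bracket -> illegal
(4,1): flips 2 -> legal
(5,1): flips 1 -> legal
(5,2): no bracket -> illegal
(5,4): flips 3 -> legal
W mobility = 6

Answer: B=8 W=6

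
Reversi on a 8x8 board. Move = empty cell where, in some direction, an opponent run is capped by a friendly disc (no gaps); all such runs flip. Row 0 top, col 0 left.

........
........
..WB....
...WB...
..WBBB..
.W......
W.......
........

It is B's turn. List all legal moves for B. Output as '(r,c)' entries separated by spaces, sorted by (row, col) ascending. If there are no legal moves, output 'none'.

(1,1): flips 2 -> legal
(1,2): no bracket -> illegal
(1,3): no bracket -> illegal
(2,1): flips 1 -> legal
(2,4): no bracket -> illegal
(3,1): no bracket -> illegal
(3,2): flips 1 -> legal
(4,0): no bracket -> illegal
(4,1): flips 1 -> legal
(5,0): no bracket -> illegal
(5,2): no bracket -> illegal
(5,3): no bracket -> illegal
(6,1): no bracket -> illegal
(6,2): no bracket -> illegal
(7,0): no bracket -> illegal
(7,1): no bracket -> illegal

Answer: (1,1) (2,1) (3,2) (4,1)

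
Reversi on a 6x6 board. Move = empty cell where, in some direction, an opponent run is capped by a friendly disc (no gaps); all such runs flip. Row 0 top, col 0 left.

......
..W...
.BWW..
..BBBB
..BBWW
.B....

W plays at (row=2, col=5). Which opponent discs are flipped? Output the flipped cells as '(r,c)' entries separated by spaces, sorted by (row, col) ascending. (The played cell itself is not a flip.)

Answer: (3,5)

Derivation:
Dir NW: first cell '.' (not opp) -> no flip
Dir N: first cell '.' (not opp) -> no flip
Dir NE: edge -> no flip
Dir W: first cell '.' (not opp) -> no flip
Dir E: edge -> no flip
Dir SW: opp run (3,4) (4,3), next='.' -> no flip
Dir S: opp run (3,5) capped by W -> flip
Dir SE: edge -> no flip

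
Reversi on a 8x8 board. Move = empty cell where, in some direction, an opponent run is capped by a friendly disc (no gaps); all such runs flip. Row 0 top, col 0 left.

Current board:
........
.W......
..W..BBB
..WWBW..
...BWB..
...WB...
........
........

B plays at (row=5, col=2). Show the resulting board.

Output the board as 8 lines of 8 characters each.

Place B at (5,2); scan 8 dirs for brackets.
Dir NW: first cell '.' (not opp) -> no flip
Dir N: first cell '.' (not opp) -> no flip
Dir NE: first cell 'B' (not opp) -> no flip
Dir W: first cell '.' (not opp) -> no flip
Dir E: opp run (5,3) capped by B -> flip
Dir SW: first cell '.' (not opp) -> no flip
Dir S: first cell '.' (not opp) -> no flip
Dir SE: first cell '.' (not opp) -> no flip
All flips: (5,3)

Answer: ........
.W......
..W..BBB
..WWBW..
...BWB..
..BBB...
........
........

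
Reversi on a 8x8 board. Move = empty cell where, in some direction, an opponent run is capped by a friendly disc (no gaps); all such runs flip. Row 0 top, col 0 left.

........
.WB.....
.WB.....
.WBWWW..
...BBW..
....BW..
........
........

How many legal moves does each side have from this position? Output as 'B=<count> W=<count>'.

-- B to move --
(0,0): flips 1 -> legal
(0,1): no bracket -> illegal
(0,2): no bracket -> illegal
(1,0): flips 2 -> legal
(2,0): flips 1 -> legal
(2,3): flips 1 -> legal
(2,4): flips 1 -> legal
(2,5): flips 1 -> legal
(2,6): flips 1 -> legal
(3,0): flips 2 -> legal
(3,6): flips 4 -> legal
(4,0): flips 1 -> legal
(4,1): no bracket -> illegal
(4,2): no bracket -> illegal
(4,6): flips 1 -> legal
(5,6): flips 1 -> legal
(6,4): no bracket -> illegal
(6,5): no bracket -> illegal
(6,6): flips 1 -> legal
B mobility = 13
-- W to move --
(0,1): no bracket -> illegal
(0,2): no bracket -> illegal
(0,3): flips 1 -> legal
(1,3): flips 2 -> legal
(2,3): flips 1 -> legal
(4,1): no bracket -> illegal
(4,2): flips 2 -> legal
(5,2): flips 1 -> legal
(5,3): flips 3 -> legal
(6,3): flips 1 -> legal
(6,4): flips 2 -> legal
(6,5): flips 3 -> legal
W mobility = 9

Answer: B=13 W=9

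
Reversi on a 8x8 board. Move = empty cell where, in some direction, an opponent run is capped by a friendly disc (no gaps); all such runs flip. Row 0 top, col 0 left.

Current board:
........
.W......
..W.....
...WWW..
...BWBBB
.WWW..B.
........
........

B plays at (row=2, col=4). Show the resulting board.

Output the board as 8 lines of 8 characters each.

Answer: ........
.W......
..W.B...
...WWB..
...BWBBB
.WWW..B.
........
........

Derivation:
Place B at (2,4); scan 8 dirs for brackets.
Dir NW: first cell '.' (not opp) -> no flip
Dir N: first cell '.' (not opp) -> no flip
Dir NE: first cell '.' (not opp) -> no flip
Dir W: first cell '.' (not opp) -> no flip
Dir E: first cell '.' (not opp) -> no flip
Dir SW: opp run (3,3), next='.' -> no flip
Dir S: opp run (3,4) (4,4), next='.' -> no flip
Dir SE: opp run (3,5) capped by B -> flip
All flips: (3,5)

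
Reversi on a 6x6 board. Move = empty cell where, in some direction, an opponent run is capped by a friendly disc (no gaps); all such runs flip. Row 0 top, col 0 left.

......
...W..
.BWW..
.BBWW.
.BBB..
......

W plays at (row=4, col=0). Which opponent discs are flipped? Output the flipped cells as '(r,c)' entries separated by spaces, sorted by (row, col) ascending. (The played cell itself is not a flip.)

Dir NW: edge -> no flip
Dir N: first cell '.' (not opp) -> no flip
Dir NE: opp run (3,1) capped by W -> flip
Dir W: edge -> no flip
Dir E: opp run (4,1) (4,2) (4,3), next='.' -> no flip
Dir SW: edge -> no flip
Dir S: first cell '.' (not opp) -> no flip
Dir SE: first cell '.' (not opp) -> no flip

Answer: (3,1)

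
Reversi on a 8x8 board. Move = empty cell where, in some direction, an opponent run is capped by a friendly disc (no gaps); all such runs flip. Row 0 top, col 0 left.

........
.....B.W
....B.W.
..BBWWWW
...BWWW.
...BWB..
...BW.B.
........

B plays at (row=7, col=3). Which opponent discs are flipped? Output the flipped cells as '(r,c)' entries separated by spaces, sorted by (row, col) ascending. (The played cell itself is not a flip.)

Dir NW: first cell '.' (not opp) -> no flip
Dir N: first cell 'B' (not opp) -> no flip
Dir NE: opp run (6,4) capped by B -> flip
Dir W: first cell '.' (not opp) -> no flip
Dir E: first cell '.' (not opp) -> no flip
Dir SW: edge -> no flip
Dir S: edge -> no flip
Dir SE: edge -> no flip

Answer: (6,4)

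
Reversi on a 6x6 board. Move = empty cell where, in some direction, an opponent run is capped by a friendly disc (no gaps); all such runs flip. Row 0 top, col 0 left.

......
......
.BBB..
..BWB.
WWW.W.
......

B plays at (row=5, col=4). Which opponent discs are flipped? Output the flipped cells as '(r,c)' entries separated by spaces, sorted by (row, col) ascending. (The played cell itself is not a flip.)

Dir NW: first cell '.' (not opp) -> no flip
Dir N: opp run (4,4) capped by B -> flip
Dir NE: first cell '.' (not opp) -> no flip
Dir W: first cell '.' (not opp) -> no flip
Dir E: first cell '.' (not opp) -> no flip
Dir SW: edge -> no flip
Dir S: edge -> no flip
Dir SE: edge -> no flip

Answer: (4,4)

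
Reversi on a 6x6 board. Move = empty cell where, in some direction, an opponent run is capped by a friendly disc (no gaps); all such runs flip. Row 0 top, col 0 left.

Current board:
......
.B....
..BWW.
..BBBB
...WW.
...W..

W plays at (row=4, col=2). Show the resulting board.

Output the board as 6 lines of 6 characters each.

Place W at (4,2); scan 8 dirs for brackets.
Dir NW: first cell '.' (not opp) -> no flip
Dir N: opp run (3,2) (2,2), next='.' -> no flip
Dir NE: opp run (3,3) capped by W -> flip
Dir W: first cell '.' (not opp) -> no flip
Dir E: first cell 'W' (not opp) -> no flip
Dir SW: first cell '.' (not opp) -> no flip
Dir S: first cell '.' (not opp) -> no flip
Dir SE: first cell 'W' (not opp) -> no flip
All flips: (3,3)

Answer: ......
.B....
..BWW.
..BWBB
..WWW.
...W..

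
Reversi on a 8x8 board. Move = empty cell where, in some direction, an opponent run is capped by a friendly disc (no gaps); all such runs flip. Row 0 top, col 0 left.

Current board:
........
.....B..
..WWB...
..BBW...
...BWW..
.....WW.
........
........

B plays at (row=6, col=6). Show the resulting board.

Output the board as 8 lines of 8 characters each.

Answer: ........
.....B..
..WWB...
..BBW...
...BBW..
.....BW.
......B.
........

Derivation:
Place B at (6,6); scan 8 dirs for brackets.
Dir NW: opp run (5,5) (4,4) capped by B -> flip
Dir N: opp run (5,6), next='.' -> no flip
Dir NE: first cell '.' (not opp) -> no flip
Dir W: first cell '.' (not opp) -> no flip
Dir E: first cell '.' (not opp) -> no flip
Dir SW: first cell '.' (not opp) -> no flip
Dir S: first cell '.' (not opp) -> no flip
Dir SE: first cell '.' (not opp) -> no flip
All flips: (4,4) (5,5)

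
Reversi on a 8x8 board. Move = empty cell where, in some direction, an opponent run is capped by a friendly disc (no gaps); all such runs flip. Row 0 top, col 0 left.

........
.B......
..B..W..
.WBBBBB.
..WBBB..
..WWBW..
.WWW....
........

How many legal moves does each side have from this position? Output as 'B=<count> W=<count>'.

Answer: B=14 W=10

Derivation:
-- B to move --
(1,4): flips 1 -> legal
(1,5): flips 1 -> legal
(1,6): flips 1 -> legal
(2,0): no bracket -> illegal
(2,1): no bracket -> illegal
(2,4): no bracket -> illegal
(2,6): no bracket -> illegal
(3,0): flips 1 -> legal
(4,0): flips 1 -> legal
(4,1): flips 1 -> legal
(4,6): no bracket -> illegal
(5,0): no bracket -> illegal
(5,1): flips 3 -> legal
(5,6): flips 1 -> legal
(6,0): no bracket -> illegal
(6,4): no bracket -> illegal
(6,5): flips 1 -> legal
(6,6): flips 1 -> legal
(7,0): flips 2 -> legal
(7,1): flips 2 -> legal
(7,2): flips 4 -> legal
(7,3): flips 2 -> legal
(7,4): no bracket -> illegal
B mobility = 14
-- W to move --
(0,0): flips 4 -> legal
(0,1): no bracket -> illegal
(0,2): no bracket -> illegal
(1,0): no bracket -> illegal
(1,2): flips 2 -> legal
(1,3): flips 1 -> legal
(2,0): no bracket -> illegal
(2,1): no bracket -> illegal
(2,3): flips 2 -> legal
(2,4): flips 1 -> legal
(2,6): flips 2 -> legal
(2,7): flips 3 -> legal
(3,7): flips 5 -> legal
(4,1): no bracket -> illegal
(4,6): flips 3 -> legal
(4,7): flips 1 -> legal
(5,6): no bracket -> illegal
(6,4): no bracket -> illegal
(6,5): no bracket -> illegal
W mobility = 10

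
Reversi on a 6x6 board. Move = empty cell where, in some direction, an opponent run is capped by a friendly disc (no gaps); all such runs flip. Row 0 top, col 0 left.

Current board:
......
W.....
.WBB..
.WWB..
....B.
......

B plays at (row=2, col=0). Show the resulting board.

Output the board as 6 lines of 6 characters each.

Answer: ......
W.....
BBBB..
.WWB..
....B.
......

Derivation:
Place B at (2,0); scan 8 dirs for brackets.
Dir NW: edge -> no flip
Dir N: opp run (1,0), next='.' -> no flip
Dir NE: first cell '.' (not opp) -> no flip
Dir W: edge -> no flip
Dir E: opp run (2,1) capped by B -> flip
Dir SW: edge -> no flip
Dir S: first cell '.' (not opp) -> no flip
Dir SE: opp run (3,1), next='.' -> no flip
All flips: (2,1)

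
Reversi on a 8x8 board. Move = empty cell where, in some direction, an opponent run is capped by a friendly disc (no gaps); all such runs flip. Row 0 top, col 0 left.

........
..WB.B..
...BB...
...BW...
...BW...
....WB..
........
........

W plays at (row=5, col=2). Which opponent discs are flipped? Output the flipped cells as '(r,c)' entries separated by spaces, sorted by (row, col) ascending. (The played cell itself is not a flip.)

Answer: (4,3)

Derivation:
Dir NW: first cell '.' (not opp) -> no flip
Dir N: first cell '.' (not opp) -> no flip
Dir NE: opp run (4,3) capped by W -> flip
Dir W: first cell '.' (not opp) -> no flip
Dir E: first cell '.' (not opp) -> no flip
Dir SW: first cell '.' (not opp) -> no flip
Dir S: first cell '.' (not opp) -> no flip
Dir SE: first cell '.' (not opp) -> no flip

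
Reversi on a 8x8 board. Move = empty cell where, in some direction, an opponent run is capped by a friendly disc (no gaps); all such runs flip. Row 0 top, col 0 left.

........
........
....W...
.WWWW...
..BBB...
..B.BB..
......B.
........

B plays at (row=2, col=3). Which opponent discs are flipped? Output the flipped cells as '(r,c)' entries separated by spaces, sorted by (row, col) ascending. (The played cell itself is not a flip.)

Dir NW: first cell '.' (not opp) -> no flip
Dir N: first cell '.' (not opp) -> no flip
Dir NE: first cell '.' (not opp) -> no flip
Dir W: first cell '.' (not opp) -> no flip
Dir E: opp run (2,4), next='.' -> no flip
Dir SW: opp run (3,2), next='.' -> no flip
Dir S: opp run (3,3) capped by B -> flip
Dir SE: opp run (3,4), next='.' -> no flip

Answer: (3,3)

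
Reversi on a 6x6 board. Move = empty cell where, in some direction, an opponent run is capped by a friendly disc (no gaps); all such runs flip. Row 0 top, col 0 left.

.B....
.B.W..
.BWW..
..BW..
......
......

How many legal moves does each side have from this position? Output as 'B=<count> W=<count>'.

-- B to move --
(0,2): no bracket -> illegal
(0,3): no bracket -> illegal
(0,4): no bracket -> illegal
(1,2): flips 1 -> legal
(1,4): flips 1 -> legal
(2,4): flips 2 -> legal
(3,1): no bracket -> illegal
(3,4): flips 1 -> legal
(4,2): no bracket -> illegal
(4,3): no bracket -> illegal
(4,4): flips 2 -> legal
B mobility = 5
-- W to move --
(0,0): flips 1 -> legal
(0,2): no bracket -> illegal
(1,0): no bracket -> illegal
(1,2): no bracket -> illegal
(2,0): flips 1 -> legal
(3,0): no bracket -> illegal
(3,1): flips 1 -> legal
(4,1): flips 1 -> legal
(4,2): flips 1 -> legal
(4,3): no bracket -> illegal
W mobility = 5

Answer: B=5 W=5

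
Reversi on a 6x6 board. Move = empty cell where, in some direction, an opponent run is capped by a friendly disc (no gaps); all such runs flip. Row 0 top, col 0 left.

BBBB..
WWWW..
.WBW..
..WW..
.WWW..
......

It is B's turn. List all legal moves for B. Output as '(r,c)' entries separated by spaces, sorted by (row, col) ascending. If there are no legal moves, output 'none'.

(0,4): flips 1 -> legal
(1,4): no bracket -> illegal
(2,0): flips 3 -> legal
(2,4): flips 2 -> legal
(3,0): flips 2 -> legal
(3,1): flips 2 -> legal
(3,4): flips 2 -> legal
(4,0): no bracket -> illegal
(4,4): flips 1 -> legal
(5,0): no bracket -> illegal
(5,1): no bracket -> illegal
(5,2): flips 2 -> legal
(5,3): flips 4 -> legal
(5,4): no bracket -> illegal

Answer: (0,4) (2,0) (2,4) (3,0) (3,1) (3,4) (4,4) (5,2) (5,3)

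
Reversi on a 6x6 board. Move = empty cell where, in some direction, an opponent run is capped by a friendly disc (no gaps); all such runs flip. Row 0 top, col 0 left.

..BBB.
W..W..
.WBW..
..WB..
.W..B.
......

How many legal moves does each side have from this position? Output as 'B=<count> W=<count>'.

-- B to move --
(0,0): no bracket -> illegal
(0,1): no bracket -> illegal
(1,1): no bracket -> illegal
(1,2): no bracket -> illegal
(1,4): no bracket -> illegal
(2,0): flips 1 -> legal
(2,4): flips 2 -> legal
(3,0): no bracket -> illegal
(3,1): flips 1 -> legal
(3,4): no bracket -> illegal
(4,0): no bracket -> illegal
(4,2): flips 1 -> legal
(4,3): no bracket -> illegal
(5,0): no bracket -> illegal
(5,1): no bracket -> illegal
(5,2): no bracket -> illegal
B mobility = 4
-- W to move --
(0,1): no bracket -> illegal
(0,5): no bracket -> illegal
(1,1): no bracket -> illegal
(1,2): flips 1 -> legal
(1,4): no bracket -> illegal
(1,5): no bracket -> illegal
(2,4): no bracket -> illegal
(3,1): flips 1 -> legal
(3,4): flips 1 -> legal
(3,5): no bracket -> illegal
(4,2): no bracket -> illegal
(4,3): flips 1 -> legal
(4,5): no bracket -> illegal
(5,3): no bracket -> illegal
(5,4): no bracket -> illegal
(5,5): no bracket -> illegal
W mobility = 4

Answer: B=4 W=4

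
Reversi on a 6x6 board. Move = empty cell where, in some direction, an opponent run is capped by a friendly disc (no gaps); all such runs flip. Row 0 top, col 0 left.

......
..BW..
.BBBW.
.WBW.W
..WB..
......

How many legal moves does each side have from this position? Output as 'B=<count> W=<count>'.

Answer: B=10 W=5

Derivation:
-- B to move --
(0,2): no bracket -> illegal
(0,3): flips 1 -> legal
(0,4): flips 1 -> legal
(1,4): flips 1 -> legal
(1,5): no bracket -> illegal
(2,0): no bracket -> illegal
(2,5): flips 1 -> legal
(3,0): flips 1 -> legal
(3,4): flips 1 -> legal
(4,0): flips 1 -> legal
(4,1): flips 2 -> legal
(4,4): flips 1 -> legal
(4,5): no bracket -> illegal
(5,1): no bracket -> illegal
(5,2): flips 1 -> legal
(5,3): no bracket -> illegal
B mobility = 10
-- W to move --
(0,1): no bracket -> illegal
(0,2): flips 3 -> legal
(0,3): no bracket -> illegal
(1,0): no bracket -> illegal
(1,1): flips 3 -> legal
(1,4): no bracket -> illegal
(2,0): flips 3 -> legal
(3,0): no bracket -> illegal
(3,4): no bracket -> illegal
(4,1): no bracket -> illegal
(4,4): flips 1 -> legal
(5,2): no bracket -> illegal
(5,3): flips 1 -> legal
(5,4): no bracket -> illegal
W mobility = 5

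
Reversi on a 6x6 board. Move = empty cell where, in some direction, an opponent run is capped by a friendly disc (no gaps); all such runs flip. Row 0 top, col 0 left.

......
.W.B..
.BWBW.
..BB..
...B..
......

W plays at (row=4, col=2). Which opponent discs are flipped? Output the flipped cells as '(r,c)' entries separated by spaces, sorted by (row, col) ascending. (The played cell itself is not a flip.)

Dir NW: first cell '.' (not opp) -> no flip
Dir N: opp run (3,2) capped by W -> flip
Dir NE: opp run (3,3) capped by W -> flip
Dir W: first cell '.' (not opp) -> no flip
Dir E: opp run (4,3), next='.' -> no flip
Dir SW: first cell '.' (not opp) -> no flip
Dir S: first cell '.' (not opp) -> no flip
Dir SE: first cell '.' (not opp) -> no flip

Answer: (3,2) (3,3)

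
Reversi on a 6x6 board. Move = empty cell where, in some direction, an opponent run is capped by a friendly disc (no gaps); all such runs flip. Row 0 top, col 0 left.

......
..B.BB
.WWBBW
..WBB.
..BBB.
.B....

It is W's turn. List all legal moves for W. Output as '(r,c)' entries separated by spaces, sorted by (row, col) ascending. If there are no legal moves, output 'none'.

Answer: (0,2) (0,3) (0,5) (3,5) (5,2) (5,4) (5,5)

Derivation:
(0,1): no bracket -> illegal
(0,2): flips 1 -> legal
(0,3): flips 2 -> legal
(0,4): no bracket -> illegal
(0,5): flips 3 -> legal
(1,1): no bracket -> illegal
(1,3): no bracket -> illegal
(3,1): no bracket -> illegal
(3,5): flips 2 -> legal
(4,0): no bracket -> illegal
(4,1): no bracket -> illegal
(4,5): no bracket -> illegal
(5,0): no bracket -> illegal
(5,2): flips 3 -> legal
(5,3): no bracket -> illegal
(5,4): flips 1 -> legal
(5,5): flips 2 -> legal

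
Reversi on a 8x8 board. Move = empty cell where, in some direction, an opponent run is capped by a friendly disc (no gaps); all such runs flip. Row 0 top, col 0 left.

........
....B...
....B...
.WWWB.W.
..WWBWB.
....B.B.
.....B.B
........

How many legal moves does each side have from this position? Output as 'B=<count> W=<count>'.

-- B to move --
(2,0): no bracket -> illegal
(2,1): flips 2 -> legal
(2,2): flips 1 -> legal
(2,3): no bracket -> illegal
(2,5): no bracket -> illegal
(2,6): flips 1 -> legal
(2,7): flips 2 -> legal
(3,0): flips 3 -> legal
(3,5): no bracket -> illegal
(3,7): no bracket -> illegal
(4,0): no bracket -> illegal
(4,1): flips 2 -> legal
(4,7): no bracket -> illegal
(5,1): flips 2 -> legal
(5,2): flips 1 -> legal
(5,3): no bracket -> illegal
(5,5): no bracket -> illegal
B mobility = 8
-- W to move --
(0,3): no bracket -> illegal
(0,4): no bracket -> illegal
(0,5): no bracket -> illegal
(1,3): no bracket -> illegal
(1,5): flips 1 -> legal
(2,3): flips 1 -> legal
(2,5): flips 1 -> legal
(3,5): flips 1 -> legal
(3,7): no bracket -> illegal
(4,7): flips 1 -> legal
(5,3): no bracket -> illegal
(5,5): flips 1 -> legal
(5,7): no bracket -> illegal
(6,3): flips 1 -> legal
(6,4): no bracket -> illegal
(6,6): flips 2 -> legal
(7,4): no bracket -> illegal
(7,5): no bracket -> illegal
(7,6): flips 2 -> legal
(7,7): no bracket -> illegal
W mobility = 9

Answer: B=8 W=9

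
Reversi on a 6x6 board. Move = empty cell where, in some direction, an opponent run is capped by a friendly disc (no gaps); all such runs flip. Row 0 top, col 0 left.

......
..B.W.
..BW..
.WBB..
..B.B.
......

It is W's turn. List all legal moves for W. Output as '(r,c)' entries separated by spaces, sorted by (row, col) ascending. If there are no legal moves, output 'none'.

Answer: (0,1) (1,3) (2,1) (3,4) (4,1) (4,3) (5,3)

Derivation:
(0,1): flips 1 -> legal
(0,2): no bracket -> illegal
(0,3): no bracket -> illegal
(1,1): no bracket -> illegal
(1,3): flips 1 -> legal
(2,1): flips 1 -> legal
(2,4): no bracket -> illegal
(3,4): flips 2 -> legal
(3,5): no bracket -> illegal
(4,1): flips 1 -> legal
(4,3): flips 1 -> legal
(4,5): no bracket -> illegal
(5,1): no bracket -> illegal
(5,2): no bracket -> illegal
(5,3): flips 1 -> legal
(5,4): no bracket -> illegal
(5,5): no bracket -> illegal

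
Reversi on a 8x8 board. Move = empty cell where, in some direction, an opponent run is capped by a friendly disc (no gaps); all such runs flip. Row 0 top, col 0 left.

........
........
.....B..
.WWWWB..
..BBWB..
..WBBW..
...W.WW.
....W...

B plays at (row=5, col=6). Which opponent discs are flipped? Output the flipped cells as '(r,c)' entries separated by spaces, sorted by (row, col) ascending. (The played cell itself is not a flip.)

Dir NW: first cell 'B' (not opp) -> no flip
Dir N: first cell '.' (not opp) -> no flip
Dir NE: first cell '.' (not opp) -> no flip
Dir W: opp run (5,5) capped by B -> flip
Dir E: first cell '.' (not opp) -> no flip
Dir SW: opp run (6,5) (7,4), next=edge -> no flip
Dir S: opp run (6,6), next='.' -> no flip
Dir SE: first cell '.' (not opp) -> no flip

Answer: (5,5)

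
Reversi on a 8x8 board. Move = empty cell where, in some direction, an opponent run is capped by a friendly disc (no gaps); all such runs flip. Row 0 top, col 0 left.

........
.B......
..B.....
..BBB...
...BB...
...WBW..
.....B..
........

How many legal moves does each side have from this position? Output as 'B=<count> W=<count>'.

-- B to move --
(4,2): no bracket -> illegal
(4,5): flips 1 -> legal
(4,6): no bracket -> illegal
(5,2): flips 1 -> legal
(5,6): flips 1 -> legal
(6,2): flips 1 -> legal
(6,3): flips 1 -> legal
(6,4): no bracket -> illegal
(6,6): flips 1 -> legal
B mobility = 6
-- W to move --
(0,0): flips 4 -> legal
(0,1): no bracket -> illegal
(0,2): no bracket -> illegal
(1,0): no bracket -> illegal
(1,2): no bracket -> illegal
(1,3): no bracket -> illegal
(2,0): no bracket -> illegal
(2,1): no bracket -> illegal
(2,3): flips 2 -> legal
(2,4): no bracket -> illegal
(2,5): no bracket -> illegal
(3,1): no bracket -> illegal
(3,5): flips 1 -> legal
(4,1): no bracket -> illegal
(4,2): no bracket -> illegal
(4,5): no bracket -> illegal
(5,2): no bracket -> illegal
(5,6): no bracket -> illegal
(6,3): no bracket -> illegal
(6,4): no bracket -> illegal
(6,6): no bracket -> illegal
(7,4): no bracket -> illegal
(7,5): flips 1 -> legal
(7,6): no bracket -> illegal
W mobility = 4

Answer: B=6 W=4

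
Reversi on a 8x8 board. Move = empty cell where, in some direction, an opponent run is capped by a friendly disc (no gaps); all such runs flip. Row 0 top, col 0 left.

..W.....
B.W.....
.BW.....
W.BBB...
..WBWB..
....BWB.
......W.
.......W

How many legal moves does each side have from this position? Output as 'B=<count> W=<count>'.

-- B to move --
(0,1): no bracket -> illegal
(0,3): flips 1 -> legal
(1,1): flips 1 -> legal
(1,3): no bracket -> illegal
(2,0): no bracket -> illegal
(2,3): flips 1 -> legal
(3,1): no bracket -> illegal
(3,5): no bracket -> illegal
(4,0): no bracket -> illegal
(4,1): flips 1 -> legal
(4,6): no bracket -> illegal
(5,1): flips 1 -> legal
(5,2): flips 1 -> legal
(5,3): no bracket -> illegal
(5,7): no bracket -> illegal
(6,4): no bracket -> illegal
(6,5): flips 1 -> legal
(6,7): no bracket -> illegal
(7,5): no bracket -> illegal
(7,6): flips 1 -> legal
B mobility = 8
-- W to move --
(0,0): no bracket -> illegal
(0,1): no bracket -> illegal
(1,1): no bracket -> illegal
(2,0): flips 1 -> legal
(2,3): no bracket -> illegal
(2,4): flips 2 -> legal
(2,5): no bracket -> illegal
(3,1): no bracket -> illegal
(3,5): flips 1 -> legal
(3,6): no bracket -> illegal
(4,1): no bracket -> illegal
(4,6): flips 2 -> legal
(4,7): no bracket -> illegal
(5,2): no bracket -> illegal
(5,3): flips 1 -> legal
(5,7): flips 1 -> legal
(6,3): no bracket -> illegal
(6,4): flips 1 -> legal
(6,5): no bracket -> illegal
(6,7): no bracket -> illegal
W mobility = 7

Answer: B=8 W=7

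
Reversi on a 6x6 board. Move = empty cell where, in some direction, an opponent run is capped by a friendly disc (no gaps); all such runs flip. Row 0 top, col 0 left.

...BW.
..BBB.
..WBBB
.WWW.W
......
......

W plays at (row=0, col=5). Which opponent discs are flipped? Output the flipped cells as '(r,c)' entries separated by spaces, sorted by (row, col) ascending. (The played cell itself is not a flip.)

Answer: (1,4) (2,3)

Derivation:
Dir NW: edge -> no flip
Dir N: edge -> no flip
Dir NE: edge -> no flip
Dir W: first cell 'W' (not opp) -> no flip
Dir E: edge -> no flip
Dir SW: opp run (1,4) (2,3) capped by W -> flip
Dir S: first cell '.' (not opp) -> no flip
Dir SE: edge -> no flip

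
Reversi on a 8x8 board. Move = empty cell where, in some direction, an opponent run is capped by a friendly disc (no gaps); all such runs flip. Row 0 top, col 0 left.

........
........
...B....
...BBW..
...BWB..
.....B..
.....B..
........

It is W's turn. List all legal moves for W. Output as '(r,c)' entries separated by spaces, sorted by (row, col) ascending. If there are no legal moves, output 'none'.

(1,2): no bracket -> illegal
(1,3): no bracket -> illegal
(1,4): no bracket -> illegal
(2,2): flips 1 -> legal
(2,4): flips 1 -> legal
(2,5): no bracket -> illegal
(3,2): flips 2 -> legal
(3,6): no bracket -> illegal
(4,2): flips 1 -> legal
(4,6): flips 1 -> legal
(5,2): no bracket -> illegal
(5,3): no bracket -> illegal
(5,4): no bracket -> illegal
(5,6): no bracket -> illegal
(6,4): no bracket -> illegal
(6,6): flips 1 -> legal
(7,4): no bracket -> illegal
(7,5): flips 3 -> legal
(7,6): no bracket -> illegal

Answer: (2,2) (2,4) (3,2) (4,2) (4,6) (6,6) (7,5)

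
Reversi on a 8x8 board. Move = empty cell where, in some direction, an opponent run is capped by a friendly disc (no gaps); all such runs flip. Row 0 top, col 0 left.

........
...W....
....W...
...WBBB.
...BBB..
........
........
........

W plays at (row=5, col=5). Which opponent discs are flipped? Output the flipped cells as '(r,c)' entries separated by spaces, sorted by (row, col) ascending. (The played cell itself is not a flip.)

Dir NW: opp run (4,4) capped by W -> flip
Dir N: opp run (4,5) (3,5), next='.' -> no flip
Dir NE: first cell '.' (not opp) -> no flip
Dir W: first cell '.' (not opp) -> no flip
Dir E: first cell '.' (not opp) -> no flip
Dir SW: first cell '.' (not opp) -> no flip
Dir S: first cell '.' (not opp) -> no flip
Dir SE: first cell '.' (not opp) -> no flip

Answer: (4,4)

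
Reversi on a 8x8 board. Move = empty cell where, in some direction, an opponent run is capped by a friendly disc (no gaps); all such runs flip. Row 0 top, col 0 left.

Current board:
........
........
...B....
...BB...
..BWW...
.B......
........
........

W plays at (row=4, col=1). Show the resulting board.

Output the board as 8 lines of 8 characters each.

Place W at (4,1); scan 8 dirs for brackets.
Dir NW: first cell '.' (not opp) -> no flip
Dir N: first cell '.' (not opp) -> no flip
Dir NE: first cell '.' (not opp) -> no flip
Dir W: first cell '.' (not opp) -> no flip
Dir E: opp run (4,2) capped by W -> flip
Dir SW: first cell '.' (not opp) -> no flip
Dir S: opp run (5,1), next='.' -> no flip
Dir SE: first cell '.' (not opp) -> no flip
All flips: (4,2)

Answer: ........
........
...B....
...BB...
.WWWW...
.B......
........
........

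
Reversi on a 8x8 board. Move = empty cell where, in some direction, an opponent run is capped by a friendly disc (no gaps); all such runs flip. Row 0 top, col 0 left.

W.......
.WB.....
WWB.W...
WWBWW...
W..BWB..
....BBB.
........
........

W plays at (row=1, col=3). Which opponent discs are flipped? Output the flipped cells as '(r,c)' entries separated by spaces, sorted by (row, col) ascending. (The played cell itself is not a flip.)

Dir NW: first cell '.' (not opp) -> no flip
Dir N: first cell '.' (not opp) -> no flip
Dir NE: first cell '.' (not opp) -> no flip
Dir W: opp run (1,2) capped by W -> flip
Dir E: first cell '.' (not opp) -> no flip
Dir SW: opp run (2,2) capped by W -> flip
Dir S: first cell '.' (not opp) -> no flip
Dir SE: first cell 'W' (not opp) -> no flip

Answer: (1,2) (2,2)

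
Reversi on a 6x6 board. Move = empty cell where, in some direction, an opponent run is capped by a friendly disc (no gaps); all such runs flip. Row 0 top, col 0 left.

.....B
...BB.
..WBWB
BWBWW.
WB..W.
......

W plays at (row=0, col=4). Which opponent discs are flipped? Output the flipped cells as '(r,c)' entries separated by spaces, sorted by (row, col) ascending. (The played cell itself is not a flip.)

Dir NW: edge -> no flip
Dir N: edge -> no flip
Dir NE: edge -> no flip
Dir W: first cell '.' (not opp) -> no flip
Dir E: opp run (0,5), next=edge -> no flip
Dir SW: opp run (1,3) capped by W -> flip
Dir S: opp run (1,4) capped by W -> flip
Dir SE: first cell '.' (not opp) -> no flip

Answer: (1,3) (1,4)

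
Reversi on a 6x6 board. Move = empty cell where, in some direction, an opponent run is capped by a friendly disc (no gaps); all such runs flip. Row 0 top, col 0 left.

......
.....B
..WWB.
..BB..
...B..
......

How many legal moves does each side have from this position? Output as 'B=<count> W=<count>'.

Answer: B=5 W=5

Derivation:
-- B to move --
(1,1): flips 1 -> legal
(1,2): flips 1 -> legal
(1,3): flips 1 -> legal
(1,4): flips 1 -> legal
(2,1): flips 2 -> legal
(3,1): no bracket -> illegal
(3,4): no bracket -> illegal
B mobility = 5
-- W to move --
(0,4): no bracket -> illegal
(0,5): no bracket -> illegal
(1,3): no bracket -> illegal
(1,4): no bracket -> illegal
(2,1): no bracket -> illegal
(2,5): flips 1 -> legal
(3,1): no bracket -> illegal
(3,4): no bracket -> illegal
(3,5): no bracket -> illegal
(4,1): flips 1 -> legal
(4,2): flips 1 -> legal
(4,4): flips 1 -> legal
(5,2): no bracket -> illegal
(5,3): flips 2 -> legal
(5,4): no bracket -> illegal
W mobility = 5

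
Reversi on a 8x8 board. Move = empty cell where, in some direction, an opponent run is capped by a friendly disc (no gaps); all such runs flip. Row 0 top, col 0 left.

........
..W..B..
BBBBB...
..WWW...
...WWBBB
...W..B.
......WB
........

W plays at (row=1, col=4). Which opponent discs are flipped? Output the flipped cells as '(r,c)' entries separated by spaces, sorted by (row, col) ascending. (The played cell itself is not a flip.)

Dir NW: first cell '.' (not opp) -> no flip
Dir N: first cell '.' (not opp) -> no flip
Dir NE: first cell '.' (not opp) -> no flip
Dir W: first cell '.' (not opp) -> no flip
Dir E: opp run (1,5), next='.' -> no flip
Dir SW: opp run (2,3) capped by W -> flip
Dir S: opp run (2,4) capped by W -> flip
Dir SE: first cell '.' (not opp) -> no flip

Answer: (2,3) (2,4)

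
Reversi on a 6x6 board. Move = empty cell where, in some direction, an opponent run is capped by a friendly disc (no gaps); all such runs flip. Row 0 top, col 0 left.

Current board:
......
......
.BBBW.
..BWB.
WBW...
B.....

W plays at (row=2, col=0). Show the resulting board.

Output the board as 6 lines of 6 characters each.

Answer: ......
......
WWWWW.
..BWB.
WBW...
B.....

Derivation:
Place W at (2,0); scan 8 dirs for brackets.
Dir NW: edge -> no flip
Dir N: first cell '.' (not opp) -> no flip
Dir NE: first cell '.' (not opp) -> no flip
Dir W: edge -> no flip
Dir E: opp run (2,1) (2,2) (2,3) capped by W -> flip
Dir SW: edge -> no flip
Dir S: first cell '.' (not opp) -> no flip
Dir SE: first cell '.' (not opp) -> no flip
All flips: (2,1) (2,2) (2,3)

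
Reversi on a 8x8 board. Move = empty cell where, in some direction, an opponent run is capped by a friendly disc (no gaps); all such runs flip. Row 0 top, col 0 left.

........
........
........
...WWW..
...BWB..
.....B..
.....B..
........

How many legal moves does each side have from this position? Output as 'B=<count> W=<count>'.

Answer: B=3 W=7

Derivation:
-- B to move --
(2,2): flips 2 -> legal
(2,3): flips 2 -> legal
(2,4): no bracket -> illegal
(2,5): flips 2 -> legal
(2,6): no bracket -> illegal
(3,2): no bracket -> illegal
(3,6): no bracket -> illegal
(4,2): no bracket -> illegal
(4,6): no bracket -> illegal
(5,3): no bracket -> illegal
(5,4): no bracket -> illegal
B mobility = 3
-- W to move --
(3,2): no bracket -> illegal
(3,6): no bracket -> illegal
(4,2): flips 1 -> legal
(4,6): flips 1 -> legal
(5,2): flips 1 -> legal
(5,3): flips 1 -> legal
(5,4): no bracket -> illegal
(5,6): flips 1 -> legal
(6,4): no bracket -> illegal
(6,6): flips 1 -> legal
(7,4): no bracket -> illegal
(7,5): flips 3 -> legal
(7,6): no bracket -> illegal
W mobility = 7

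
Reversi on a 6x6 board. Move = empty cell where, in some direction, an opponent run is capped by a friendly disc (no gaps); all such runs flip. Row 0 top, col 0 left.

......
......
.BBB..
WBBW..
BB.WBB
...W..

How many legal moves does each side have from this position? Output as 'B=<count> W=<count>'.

Answer: B=4 W=8

Derivation:
-- B to move --
(2,0): flips 1 -> legal
(2,4): no bracket -> illegal
(3,4): flips 1 -> legal
(4,2): flips 1 -> legal
(5,2): no bracket -> illegal
(5,4): flips 1 -> legal
B mobility = 4
-- W to move --
(1,0): flips 2 -> legal
(1,1): flips 1 -> legal
(1,2): flips 1 -> legal
(1,3): flips 1 -> legal
(1,4): no bracket -> illegal
(2,0): no bracket -> illegal
(2,4): no bracket -> illegal
(3,4): no bracket -> illegal
(3,5): flips 1 -> legal
(4,2): no bracket -> illegal
(5,0): flips 1 -> legal
(5,1): no bracket -> illegal
(5,2): flips 1 -> legal
(5,4): no bracket -> illegal
(5,5): flips 1 -> legal
W mobility = 8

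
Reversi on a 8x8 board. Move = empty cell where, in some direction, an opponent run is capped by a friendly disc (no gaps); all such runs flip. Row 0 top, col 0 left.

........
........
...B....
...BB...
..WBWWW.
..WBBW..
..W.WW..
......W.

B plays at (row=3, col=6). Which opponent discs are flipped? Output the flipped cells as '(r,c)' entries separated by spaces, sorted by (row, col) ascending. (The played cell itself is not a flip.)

Answer: (4,5)

Derivation:
Dir NW: first cell '.' (not opp) -> no flip
Dir N: first cell '.' (not opp) -> no flip
Dir NE: first cell '.' (not opp) -> no flip
Dir W: first cell '.' (not opp) -> no flip
Dir E: first cell '.' (not opp) -> no flip
Dir SW: opp run (4,5) capped by B -> flip
Dir S: opp run (4,6), next='.' -> no flip
Dir SE: first cell '.' (not opp) -> no flip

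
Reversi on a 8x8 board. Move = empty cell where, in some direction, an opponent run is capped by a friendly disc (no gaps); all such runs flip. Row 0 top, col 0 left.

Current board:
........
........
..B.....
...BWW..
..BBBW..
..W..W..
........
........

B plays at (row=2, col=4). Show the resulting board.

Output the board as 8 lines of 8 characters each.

Answer: ........
........
..B.B...
...BBW..
..BBBW..
..W..W..
........
........

Derivation:
Place B at (2,4); scan 8 dirs for brackets.
Dir NW: first cell '.' (not opp) -> no flip
Dir N: first cell '.' (not opp) -> no flip
Dir NE: first cell '.' (not opp) -> no flip
Dir W: first cell '.' (not opp) -> no flip
Dir E: first cell '.' (not opp) -> no flip
Dir SW: first cell 'B' (not opp) -> no flip
Dir S: opp run (3,4) capped by B -> flip
Dir SE: opp run (3,5), next='.' -> no flip
All flips: (3,4)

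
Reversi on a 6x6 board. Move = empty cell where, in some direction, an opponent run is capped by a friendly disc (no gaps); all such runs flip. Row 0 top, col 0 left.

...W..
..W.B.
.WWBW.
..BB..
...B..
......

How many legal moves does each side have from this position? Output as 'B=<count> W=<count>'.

-- B to move --
(0,1): flips 1 -> legal
(0,2): flips 2 -> legal
(0,4): no bracket -> illegal
(1,0): flips 1 -> legal
(1,1): flips 1 -> legal
(1,3): no bracket -> illegal
(1,5): flips 1 -> legal
(2,0): flips 2 -> legal
(2,5): flips 1 -> legal
(3,0): no bracket -> illegal
(3,1): no bracket -> illegal
(3,4): flips 1 -> legal
(3,5): no bracket -> illegal
B mobility = 8
-- W to move --
(0,4): flips 1 -> legal
(0,5): no bracket -> illegal
(1,3): no bracket -> illegal
(1,5): no bracket -> illegal
(2,5): flips 1 -> legal
(3,1): no bracket -> illegal
(3,4): flips 1 -> legal
(4,1): no bracket -> illegal
(4,2): flips 2 -> legal
(4,4): flips 1 -> legal
(5,2): no bracket -> illegal
(5,3): no bracket -> illegal
(5,4): flips 2 -> legal
W mobility = 6

Answer: B=8 W=6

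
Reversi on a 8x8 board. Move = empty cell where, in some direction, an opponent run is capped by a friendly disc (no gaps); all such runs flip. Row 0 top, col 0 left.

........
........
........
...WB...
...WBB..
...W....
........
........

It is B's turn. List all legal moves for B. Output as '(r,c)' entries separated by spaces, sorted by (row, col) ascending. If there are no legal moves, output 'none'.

Answer: (2,2) (3,2) (4,2) (5,2) (6,2)

Derivation:
(2,2): flips 1 -> legal
(2,3): no bracket -> illegal
(2,4): no bracket -> illegal
(3,2): flips 1 -> legal
(4,2): flips 1 -> legal
(5,2): flips 1 -> legal
(5,4): no bracket -> illegal
(6,2): flips 1 -> legal
(6,3): no bracket -> illegal
(6,4): no bracket -> illegal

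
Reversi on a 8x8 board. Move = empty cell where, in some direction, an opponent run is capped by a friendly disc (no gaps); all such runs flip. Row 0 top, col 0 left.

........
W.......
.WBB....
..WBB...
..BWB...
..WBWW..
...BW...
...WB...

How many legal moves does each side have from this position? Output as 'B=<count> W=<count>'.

Answer: B=12 W=13

Derivation:
-- B to move --
(0,0): no bracket -> illegal
(0,1): no bracket -> illegal
(1,1): no bracket -> illegal
(1,2): no bracket -> illegal
(2,0): flips 1 -> legal
(3,0): no bracket -> illegal
(3,1): flips 1 -> legal
(4,1): flips 2 -> legal
(4,5): flips 1 -> legal
(4,6): no bracket -> illegal
(5,1): flips 1 -> legal
(5,6): flips 2 -> legal
(6,1): flips 2 -> legal
(6,2): flips 1 -> legal
(6,5): flips 1 -> legal
(6,6): flips 1 -> legal
(7,2): flips 1 -> legal
(7,5): flips 1 -> legal
B mobility = 12
-- W to move --
(1,1): flips 3 -> legal
(1,2): flips 1 -> legal
(1,3): flips 2 -> legal
(1,4): flips 1 -> legal
(2,4): flips 4 -> legal
(2,5): flips 1 -> legal
(3,1): flips 2 -> legal
(3,5): flips 2 -> legal
(4,1): flips 1 -> legal
(4,5): flips 1 -> legal
(5,1): no bracket -> illegal
(6,2): flips 1 -> legal
(6,5): no bracket -> illegal
(7,2): flips 1 -> legal
(7,5): flips 1 -> legal
W mobility = 13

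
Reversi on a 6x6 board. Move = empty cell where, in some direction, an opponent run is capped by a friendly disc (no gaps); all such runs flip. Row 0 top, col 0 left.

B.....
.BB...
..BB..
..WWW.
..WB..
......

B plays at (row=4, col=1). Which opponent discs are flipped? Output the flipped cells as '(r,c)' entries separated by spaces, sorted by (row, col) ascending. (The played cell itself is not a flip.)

Dir NW: first cell '.' (not opp) -> no flip
Dir N: first cell '.' (not opp) -> no flip
Dir NE: opp run (3,2) capped by B -> flip
Dir W: first cell '.' (not opp) -> no flip
Dir E: opp run (4,2) capped by B -> flip
Dir SW: first cell '.' (not opp) -> no flip
Dir S: first cell '.' (not opp) -> no flip
Dir SE: first cell '.' (not opp) -> no flip

Answer: (3,2) (4,2)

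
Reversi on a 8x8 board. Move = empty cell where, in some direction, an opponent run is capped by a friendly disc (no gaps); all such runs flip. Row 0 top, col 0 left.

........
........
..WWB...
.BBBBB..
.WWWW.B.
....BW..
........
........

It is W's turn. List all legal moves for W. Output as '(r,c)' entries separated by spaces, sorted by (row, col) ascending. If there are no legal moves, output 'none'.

Answer: (1,4) (1,5) (2,0) (2,1) (2,5) (2,6) (3,7) (4,0) (4,5) (5,3) (6,4) (6,5)

Derivation:
(1,3): no bracket -> illegal
(1,4): flips 2 -> legal
(1,5): flips 2 -> legal
(2,0): flips 1 -> legal
(2,1): flips 2 -> legal
(2,5): flips 2 -> legal
(2,6): flips 1 -> legal
(3,0): no bracket -> illegal
(3,6): no bracket -> illegal
(3,7): flips 1 -> legal
(4,0): flips 1 -> legal
(4,5): flips 1 -> legal
(4,7): no bracket -> illegal
(5,3): flips 1 -> legal
(5,6): no bracket -> illegal
(5,7): no bracket -> illegal
(6,3): no bracket -> illegal
(6,4): flips 1 -> legal
(6,5): flips 1 -> legal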